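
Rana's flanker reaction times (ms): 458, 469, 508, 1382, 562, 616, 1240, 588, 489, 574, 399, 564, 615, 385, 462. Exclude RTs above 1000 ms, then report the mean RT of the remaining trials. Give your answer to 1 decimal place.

514.5 ms

Excluded: 1240, 1382
Retained (n=13): Σ = 6689
Mean = 6689/13 = 514.5385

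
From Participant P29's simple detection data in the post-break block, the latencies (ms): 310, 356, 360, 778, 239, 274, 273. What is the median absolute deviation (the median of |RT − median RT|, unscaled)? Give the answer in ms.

Sorted: 239, 273, 274, 310, 356, 360, 778 → median = 310
|x − 310|: 0, 46, 50, 468, 71, 36, 37
Sorted deviations: 0, 36, 37, 46, 50, 71, 468 → MAD = 46

46 ms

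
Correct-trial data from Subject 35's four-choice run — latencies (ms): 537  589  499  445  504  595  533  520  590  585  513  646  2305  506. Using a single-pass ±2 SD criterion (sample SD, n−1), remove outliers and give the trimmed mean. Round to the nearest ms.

543 ms

n = 14, ΣRT = 9367, M = 669.071
Σ(x−M)² = 2917524.93; s = √(2917524.93/13) = 473.735
Cutoffs: 669.071 ± 2·473.735 → [-278.4, 1616.5]
Outside: 2305 → excluded.
Retained (n=13): Σ = 7062, mean = 7062/13 = 543.231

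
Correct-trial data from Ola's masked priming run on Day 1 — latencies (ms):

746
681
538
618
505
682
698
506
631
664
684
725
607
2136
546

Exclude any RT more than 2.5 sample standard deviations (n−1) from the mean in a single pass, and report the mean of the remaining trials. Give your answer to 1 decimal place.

n = 15, ΣRT = 10967, M = 731.133
Σ(x−M)² = 2198293.73; s = √(2198293.73/14) = 396.259
Cutoffs: 731.133 ± 2.5·396.259 → [-259.5, 1721.8]
Outside: 2136 → excluded.
Retained (n=14): Σ = 8831, mean = 8831/14 = 630.786

630.8 ms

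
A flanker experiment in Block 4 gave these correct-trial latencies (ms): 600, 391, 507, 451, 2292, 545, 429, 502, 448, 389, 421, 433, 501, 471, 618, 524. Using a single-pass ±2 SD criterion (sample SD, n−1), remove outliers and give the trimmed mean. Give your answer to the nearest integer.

482 ms

n = 16, ΣRT = 9522, M = 595.125
Σ(x−M)² = 3138981.75; s = √(3138981.75/15) = 457.455
Cutoffs: 595.125 ± 2·457.455 → [-319.8, 1510.0]
Outside: 2292 → excluded.
Retained (n=15): Σ = 7230, mean = 7230/15 = 482.000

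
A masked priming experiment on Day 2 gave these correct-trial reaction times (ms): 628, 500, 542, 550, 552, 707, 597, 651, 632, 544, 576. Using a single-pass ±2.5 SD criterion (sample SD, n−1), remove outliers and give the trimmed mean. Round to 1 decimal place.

589.0 ms

n = 11, ΣRT = 6479, M = 589.000
Σ(x−M)² = 36416.00; s = √(36416.00/10) = 60.346
Cutoffs: 589.000 ± 2.5·60.346 → [438.1, 739.9]
No RTs fall outside the cutoffs; all 11 retained. Mean = 6479/11 = 589.000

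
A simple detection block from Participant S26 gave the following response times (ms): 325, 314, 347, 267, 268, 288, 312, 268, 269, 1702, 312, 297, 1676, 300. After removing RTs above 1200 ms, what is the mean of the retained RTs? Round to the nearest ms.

297 ms

Excluded: 1676, 1702
Retained (n=12): Σ = 3567
Mean = 3567/12 = 297.2500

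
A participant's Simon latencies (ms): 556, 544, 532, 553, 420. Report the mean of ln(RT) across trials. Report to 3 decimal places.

ln(RT): 6.3208, 6.2989, 6.2766, 6.3154, 6.0403
Σ ln(RT) = 31.2520
Mean = 31.2520/5 = 6.25039

6.250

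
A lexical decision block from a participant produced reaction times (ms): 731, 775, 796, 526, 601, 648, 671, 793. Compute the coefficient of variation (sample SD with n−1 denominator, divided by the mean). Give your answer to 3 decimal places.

n = 8, Σ = 5541, M = 692.6250
Σ(x−M)² = 67637.875; s = √(67637.875/7) = 98.2983
CV = 98.2983 / 692.6250 = 0.14192

0.142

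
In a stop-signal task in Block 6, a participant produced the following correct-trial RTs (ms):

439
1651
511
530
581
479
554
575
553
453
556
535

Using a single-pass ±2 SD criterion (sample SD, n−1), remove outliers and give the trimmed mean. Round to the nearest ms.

n = 12, ΣRT = 7417, M = 618.083
Σ(x−M)² = 1187140.92; s = √(1187140.92/11) = 328.515
Cutoffs: 618.083 ± 2·328.515 → [-38.9, 1275.1]
Outside: 1651 → excluded.
Retained (n=11): Σ = 5766, mean = 5766/11 = 524.182

524 ms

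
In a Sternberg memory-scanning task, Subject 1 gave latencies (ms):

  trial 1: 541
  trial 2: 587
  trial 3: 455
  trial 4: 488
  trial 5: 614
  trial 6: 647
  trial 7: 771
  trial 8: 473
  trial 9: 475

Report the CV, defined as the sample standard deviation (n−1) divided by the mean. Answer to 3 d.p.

n = 9, Σ = 5051, M = 561.2222
Σ(x−M)² = 87085.556; s = √(87085.556/8) = 104.3345
CV = 104.3345 / 561.2222 = 0.18591

0.186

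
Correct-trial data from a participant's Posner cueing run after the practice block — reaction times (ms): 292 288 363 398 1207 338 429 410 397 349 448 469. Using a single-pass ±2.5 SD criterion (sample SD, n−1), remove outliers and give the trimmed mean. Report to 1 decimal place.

n = 12, ΣRT = 5388, M = 449.000
Σ(x−M)² = 662478.00; s = √(662478.00/11) = 245.408
Cutoffs: 449.000 ± 2.5·245.408 → [-164.5, 1062.5]
Outside: 1207 → excluded.
Retained (n=11): Σ = 4181, mean = 4181/11 = 380.091

380.1 ms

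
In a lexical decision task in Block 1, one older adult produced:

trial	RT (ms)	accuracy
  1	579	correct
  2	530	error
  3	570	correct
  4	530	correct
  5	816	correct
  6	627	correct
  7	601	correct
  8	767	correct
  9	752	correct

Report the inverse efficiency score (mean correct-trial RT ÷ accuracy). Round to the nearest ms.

737 ms

Correct trials (n=8): 579, 570, 530, 816, 627, 601, 767, 752
Mean correct RT = 5242/8 = 655.2500 ms
Proportion correct = 8/9
IES = 655.2500 / (8/9) = 737.156 ms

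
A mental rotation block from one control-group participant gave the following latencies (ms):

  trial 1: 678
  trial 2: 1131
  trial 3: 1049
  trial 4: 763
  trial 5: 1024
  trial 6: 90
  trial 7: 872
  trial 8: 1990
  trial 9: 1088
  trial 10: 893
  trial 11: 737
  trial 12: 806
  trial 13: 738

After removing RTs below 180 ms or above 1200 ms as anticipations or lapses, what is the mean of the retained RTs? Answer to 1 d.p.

889.0 ms

Excluded: 90, 1990
Retained (n=11): Σ = 9779
Mean = 9779/11 = 889.0000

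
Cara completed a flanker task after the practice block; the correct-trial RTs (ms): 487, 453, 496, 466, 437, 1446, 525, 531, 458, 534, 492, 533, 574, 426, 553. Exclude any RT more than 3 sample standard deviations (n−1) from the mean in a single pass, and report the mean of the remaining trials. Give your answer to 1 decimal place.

497.5 ms

n = 15, ΣRT = 8411, M = 560.733
Σ(x−M)² = 866526.93; s = √(866526.93/14) = 248.787
Cutoffs: 560.733 ± 3·248.787 → [-185.6, 1307.1]
Outside: 1446 → excluded.
Retained (n=14): Σ = 6965, mean = 6965/14 = 497.500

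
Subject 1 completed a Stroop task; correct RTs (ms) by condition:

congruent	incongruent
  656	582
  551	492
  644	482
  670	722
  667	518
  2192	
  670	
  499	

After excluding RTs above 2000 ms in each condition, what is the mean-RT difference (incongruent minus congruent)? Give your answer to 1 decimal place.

congruent: exclude 2192
M(congruent) = 4357/7 = 622.429
M(incongruent) = 2796/5 = 559.200
Difference = 559.200 − 622.429 = -63.229 ms

-63.2 ms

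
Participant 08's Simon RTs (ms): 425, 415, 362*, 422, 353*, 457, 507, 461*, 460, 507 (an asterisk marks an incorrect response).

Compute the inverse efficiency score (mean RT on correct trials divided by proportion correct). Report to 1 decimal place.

Correct trials (n=7): 425, 415, 422, 457, 507, 460, 507
Mean correct RT = 3193/7 = 456.1429 ms
Proportion correct = 7/10
IES = 456.1429 / (7/10) = 651.633 ms

651.6 ms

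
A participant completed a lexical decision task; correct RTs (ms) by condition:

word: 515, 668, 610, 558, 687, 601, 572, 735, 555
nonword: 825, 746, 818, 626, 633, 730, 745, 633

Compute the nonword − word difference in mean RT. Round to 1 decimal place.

108.3 ms

M(word) = 5501/9 = 611.222
M(nonword) = 5756/8 = 719.500
Difference = 719.500 − 611.222 = 108.278 ms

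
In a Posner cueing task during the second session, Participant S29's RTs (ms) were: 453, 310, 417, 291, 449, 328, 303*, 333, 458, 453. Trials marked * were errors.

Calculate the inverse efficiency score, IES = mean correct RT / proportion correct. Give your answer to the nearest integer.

Correct trials (n=9): 453, 310, 417, 291, 449, 328, 333, 458, 453
Mean correct RT = 3492/9 = 388.0000 ms
Proportion correct = 9/10
IES = 388.0000 / (9/10) = 431.111 ms

431 ms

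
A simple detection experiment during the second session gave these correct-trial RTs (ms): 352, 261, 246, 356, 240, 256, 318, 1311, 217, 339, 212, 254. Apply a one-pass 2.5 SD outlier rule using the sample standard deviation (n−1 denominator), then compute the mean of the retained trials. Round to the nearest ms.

277 ms

n = 12, ΣRT = 4362, M = 363.500
Σ(x−M)² = 1008141.00; s = √(1008141.00/11) = 302.736
Cutoffs: 363.500 ± 2.5·302.736 → [-393.3, 1120.3]
Outside: 1311 → excluded.
Retained (n=11): Σ = 3051, mean = 3051/11 = 277.364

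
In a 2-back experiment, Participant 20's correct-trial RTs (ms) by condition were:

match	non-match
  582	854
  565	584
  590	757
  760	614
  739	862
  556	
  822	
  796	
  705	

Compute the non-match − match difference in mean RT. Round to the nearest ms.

55 ms

M(match) = 6115/9 = 679.444
M(non-match) = 3671/5 = 734.200
Difference = 734.200 − 679.444 = 54.756 ms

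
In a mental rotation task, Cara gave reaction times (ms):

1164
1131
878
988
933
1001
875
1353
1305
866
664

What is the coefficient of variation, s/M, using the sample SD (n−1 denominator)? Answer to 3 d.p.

n = 11, Σ = 11158, M = 1014.3636
Σ(x−M)² = 425416.545; s = √(425416.545/10) = 206.2563
CV = 206.2563 / 1014.3636 = 0.20334

0.203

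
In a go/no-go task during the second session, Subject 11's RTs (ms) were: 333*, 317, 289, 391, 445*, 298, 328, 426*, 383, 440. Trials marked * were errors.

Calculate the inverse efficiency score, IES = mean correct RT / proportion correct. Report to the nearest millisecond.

Correct trials (n=7): 317, 289, 391, 298, 328, 383, 440
Mean correct RT = 2446/7 = 349.4286 ms
Proportion correct = 7/10
IES = 349.4286 / (7/10) = 499.184 ms

499 ms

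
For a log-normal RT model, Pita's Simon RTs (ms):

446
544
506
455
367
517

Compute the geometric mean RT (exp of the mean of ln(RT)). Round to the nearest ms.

ln(RT): 6.1003, 6.2989, 6.2265, 6.1203, 5.9054, 6.2480
Mean ln(RT) = 36.8995/6 = 6.14992
Geometric mean = exp(6.14992) = 468.68 ms

469 ms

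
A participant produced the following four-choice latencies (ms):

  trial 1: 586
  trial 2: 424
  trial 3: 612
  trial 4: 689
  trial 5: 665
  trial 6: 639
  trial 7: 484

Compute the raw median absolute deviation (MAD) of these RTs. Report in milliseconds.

Sorted: 424, 484, 586, 612, 639, 665, 689 → median = 612
|x − 612|: 26, 188, 0, 77, 53, 27, 128
Sorted deviations: 0, 26, 27, 53, 77, 128, 188 → MAD = 53

53 ms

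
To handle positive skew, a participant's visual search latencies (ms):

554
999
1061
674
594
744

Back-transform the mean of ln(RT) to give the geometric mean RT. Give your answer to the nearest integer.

748 ms

ln(RT): 6.3172, 6.9068, 6.9670, 6.5132, 6.3869, 6.6120
Mean ln(RT) = 39.7030/6 = 6.61717
Geometric mean = exp(6.61717) = 747.83 ms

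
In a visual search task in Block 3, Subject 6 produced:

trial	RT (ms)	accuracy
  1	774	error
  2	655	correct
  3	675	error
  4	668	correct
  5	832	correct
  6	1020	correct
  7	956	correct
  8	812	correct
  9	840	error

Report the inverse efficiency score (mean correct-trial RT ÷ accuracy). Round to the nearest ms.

1236 ms

Correct trials (n=6): 655, 668, 832, 1020, 956, 812
Mean correct RT = 4943/6 = 823.8333 ms
Proportion correct = 6/9
IES = 823.8333 / (6/9) = 1235.750 ms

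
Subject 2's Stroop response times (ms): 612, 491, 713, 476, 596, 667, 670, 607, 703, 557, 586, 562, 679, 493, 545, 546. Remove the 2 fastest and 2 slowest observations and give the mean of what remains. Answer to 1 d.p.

593.3 ms

Sorted: 476, 491, 493, 545, 546, 557, 562, 586, 596, 607, 612, 667, 670, 679, 703, 713
Drop lowest 2 (476, 491) and highest 2 (703, 713)
Remaining (n=12): Σ = 7120, mean = 7120/12 = 593.333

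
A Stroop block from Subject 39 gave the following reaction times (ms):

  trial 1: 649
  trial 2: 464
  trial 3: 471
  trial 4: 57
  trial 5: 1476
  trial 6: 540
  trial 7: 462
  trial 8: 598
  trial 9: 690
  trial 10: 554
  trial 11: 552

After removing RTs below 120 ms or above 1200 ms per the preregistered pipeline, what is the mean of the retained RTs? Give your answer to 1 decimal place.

Excluded: 57, 1476
Retained (n=9): Σ = 4980
Mean = 4980/9 = 553.3333

553.3 ms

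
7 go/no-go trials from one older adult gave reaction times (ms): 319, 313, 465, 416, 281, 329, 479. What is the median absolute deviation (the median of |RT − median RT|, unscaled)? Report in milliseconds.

Sorted: 281, 313, 319, 329, 416, 465, 479 → median = 329
|x − 329|: 10, 16, 136, 87, 48, 0, 150
Sorted deviations: 0, 10, 16, 48, 87, 136, 150 → MAD = 48

48 ms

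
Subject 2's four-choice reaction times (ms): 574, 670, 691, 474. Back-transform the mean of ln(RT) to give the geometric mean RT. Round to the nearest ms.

ln(RT): 6.3526, 6.5073, 6.5381, 6.1612
Mean ln(RT) = 25.5593/4 = 6.38981
Geometric mean = exp(6.38981) = 595.75 ms

596 ms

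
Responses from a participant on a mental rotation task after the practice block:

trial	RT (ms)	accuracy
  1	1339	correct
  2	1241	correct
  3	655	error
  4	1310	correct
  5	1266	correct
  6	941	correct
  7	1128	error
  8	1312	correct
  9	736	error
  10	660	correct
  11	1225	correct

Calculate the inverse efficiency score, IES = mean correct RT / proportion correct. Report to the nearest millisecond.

1597 ms

Correct trials (n=8): 1339, 1241, 1310, 1266, 941, 1312, 660, 1225
Mean correct RT = 9294/8 = 1161.7500 ms
Proportion correct = 8/11
IES = 1161.7500 / (8/11) = 1597.406 ms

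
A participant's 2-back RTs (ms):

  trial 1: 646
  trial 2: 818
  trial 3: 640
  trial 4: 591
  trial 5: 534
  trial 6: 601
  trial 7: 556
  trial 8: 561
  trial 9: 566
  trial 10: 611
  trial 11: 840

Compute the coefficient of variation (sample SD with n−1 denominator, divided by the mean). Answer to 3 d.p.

0.163

n = 11, Σ = 6964, M = 633.0909
Σ(x−M)² = 105966.909; s = √(105966.909/10) = 102.9402
CV = 102.9402 / 633.0909 = 0.16260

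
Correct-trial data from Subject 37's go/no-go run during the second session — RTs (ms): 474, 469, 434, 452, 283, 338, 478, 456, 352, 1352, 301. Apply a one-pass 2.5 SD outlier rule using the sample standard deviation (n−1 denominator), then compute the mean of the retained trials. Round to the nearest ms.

n = 11, ΣRT = 5389, M = 489.909
Σ(x−M)² = 870338.91; s = √(870338.91/10) = 295.015
Cutoffs: 489.909 ± 2.5·295.015 → [-247.6, 1227.4]
Outside: 1352 → excluded.
Retained (n=10): Σ = 4037, mean = 4037/10 = 403.700

404 ms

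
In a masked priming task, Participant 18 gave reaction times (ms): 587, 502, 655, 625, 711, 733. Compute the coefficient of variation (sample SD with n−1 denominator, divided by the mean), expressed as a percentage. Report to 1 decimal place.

13.3%

n = 6, Σ = 3813, M = 635.5000
Σ(x−M)² = 35871.500; s = √(35871.500/5) = 84.7012
CV = 84.7012 / 635.5000 = 0.13328 = 13.328%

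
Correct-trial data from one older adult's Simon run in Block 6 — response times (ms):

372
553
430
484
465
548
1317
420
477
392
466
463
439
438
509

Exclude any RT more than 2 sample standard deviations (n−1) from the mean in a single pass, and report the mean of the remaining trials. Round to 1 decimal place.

n = 15, ΣRT = 7773, M = 518.200
Σ(x−M)² = 719162.40; s = √(719162.40/14) = 226.647
Cutoffs: 518.200 ± 2·226.647 → [64.9, 971.5]
Outside: 1317 → excluded.
Retained (n=14): Σ = 6456, mean = 6456/14 = 461.143

461.1 ms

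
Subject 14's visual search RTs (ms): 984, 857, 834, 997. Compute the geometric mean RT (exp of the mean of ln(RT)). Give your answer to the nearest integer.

ln(RT): 6.8916, 6.7534, 6.7262, 6.9048
Mean ln(RT) = 27.2760/4 = 6.81901
Geometric mean = exp(6.81901) = 915.08 ms

915 ms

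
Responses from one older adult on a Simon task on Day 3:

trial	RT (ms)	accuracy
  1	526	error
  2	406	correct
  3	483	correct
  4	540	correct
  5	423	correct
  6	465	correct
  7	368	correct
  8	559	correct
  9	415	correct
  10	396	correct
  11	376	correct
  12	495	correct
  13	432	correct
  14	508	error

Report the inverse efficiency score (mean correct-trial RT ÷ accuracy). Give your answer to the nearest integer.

Correct trials (n=12): 406, 483, 540, 423, 465, 368, 559, 415, 396, 376, 495, 432
Mean correct RT = 5358/12 = 446.5000 ms
Proportion correct = 12/14
IES = 446.5000 / (12/14) = 520.917 ms

521 ms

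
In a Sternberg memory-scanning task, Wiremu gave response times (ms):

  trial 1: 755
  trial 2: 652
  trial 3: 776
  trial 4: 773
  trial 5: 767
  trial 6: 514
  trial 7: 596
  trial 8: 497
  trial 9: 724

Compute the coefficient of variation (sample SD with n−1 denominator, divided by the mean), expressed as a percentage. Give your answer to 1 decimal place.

16.7%

n = 9, Σ = 6054, M = 672.6667
Σ(x−M)² = 101396.000; s = √(101396.000/8) = 112.5811
CV = 112.5811 / 672.6667 = 0.16737 = 16.737%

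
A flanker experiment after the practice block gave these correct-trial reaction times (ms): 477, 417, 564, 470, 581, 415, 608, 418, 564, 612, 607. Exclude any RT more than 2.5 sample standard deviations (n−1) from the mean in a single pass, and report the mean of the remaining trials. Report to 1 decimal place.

521.2 ms

n = 11, ΣRT = 5733, M = 521.182
Σ(x−M)² = 67741.64; s = √(67741.64/10) = 82.305
Cutoffs: 521.182 ± 2.5·82.305 → [315.4, 726.9]
No RTs fall outside the cutoffs; all 11 retained. Mean = 5733/11 = 521.182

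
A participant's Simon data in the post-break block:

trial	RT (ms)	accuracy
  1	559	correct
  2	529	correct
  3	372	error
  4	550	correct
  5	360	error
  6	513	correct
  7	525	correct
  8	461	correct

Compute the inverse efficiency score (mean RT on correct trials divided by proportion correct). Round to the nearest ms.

Correct trials (n=6): 559, 529, 550, 513, 525, 461
Mean correct RT = 3137/6 = 522.8333 ms
Proportion correct = 6/8
IES = 522.8333 / (6/8) = 697.111 ms

697 ms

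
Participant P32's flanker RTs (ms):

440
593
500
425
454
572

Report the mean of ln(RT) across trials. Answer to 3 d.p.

6.201

ln(RT): 6.0868, 6.3852, 6.2146, 6.0521, 6.1181, 6.3491
Σ ln(RT) = 37.2059
Mean = 37.2059/6 = 6.20098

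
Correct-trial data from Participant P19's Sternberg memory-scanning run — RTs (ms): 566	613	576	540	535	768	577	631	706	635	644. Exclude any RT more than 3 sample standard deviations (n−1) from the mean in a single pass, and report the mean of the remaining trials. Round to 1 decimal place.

n = 11, ΣRT = 6791, M = 617.364
Σ(x−M)² = 50520.55; s = √(50520.55/10) = 71.078
Cutoffs: 617.364 ± 3·71.078 → [404.1, 830.6]
No RTs fall outside the cutoffs; all 11 retained. Mean = 6791/11 = 617.364

617.4 ms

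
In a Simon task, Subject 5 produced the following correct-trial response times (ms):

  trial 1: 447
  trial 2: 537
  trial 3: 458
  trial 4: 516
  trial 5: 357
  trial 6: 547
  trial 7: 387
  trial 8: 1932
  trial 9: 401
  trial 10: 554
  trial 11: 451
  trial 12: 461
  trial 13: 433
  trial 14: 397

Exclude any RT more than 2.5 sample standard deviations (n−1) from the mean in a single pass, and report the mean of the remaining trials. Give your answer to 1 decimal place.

457.4 ms

n = 14, ΣRT = 7878, M = 562.714
Σ(x−M)² = 2068922.86; s = √(2068922.86/13) = 398.933
Cutoffs: 562.714 ± 2.5·398.933 → [-434.6, 1560.0]
Outside: 1932 → excluded.
Retained (n=13): Σ = 5946, mean = 5946/13 = 457.385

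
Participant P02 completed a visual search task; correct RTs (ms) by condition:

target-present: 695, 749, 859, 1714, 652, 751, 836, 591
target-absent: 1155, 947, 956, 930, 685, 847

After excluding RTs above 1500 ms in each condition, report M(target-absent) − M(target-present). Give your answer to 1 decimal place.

target-present: exclude 1714
M(target-present) = 5133/7 = 733.286
M(target-absent) = 5520/6 = 920.000
Difference = 920.000 − 733.286 = 186.714 ms

186.7 ms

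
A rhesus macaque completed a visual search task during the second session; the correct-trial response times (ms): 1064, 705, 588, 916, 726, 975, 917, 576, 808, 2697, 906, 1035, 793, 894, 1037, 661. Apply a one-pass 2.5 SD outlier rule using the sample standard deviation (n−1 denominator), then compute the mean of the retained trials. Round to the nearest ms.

840 ms

n = 16, ΣRT = 15298, M = 956.125
Σ(x−M)² = 3596595.75; s = √(3596595.75/15) = 489.666
Cutoffs: 956.125 ± 2.5·489.666 → [-268.0, 2180.3]
Outside: 2697 → excluded.
Retained (n=15): Σ = 12601, mean = 12601/15 = 840.067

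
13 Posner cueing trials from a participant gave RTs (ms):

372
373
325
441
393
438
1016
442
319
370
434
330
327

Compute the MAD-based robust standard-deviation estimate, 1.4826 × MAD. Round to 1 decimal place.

71.2 ms

Sorted: 319, 325, 327, 330, 370, 372, 373, 393, 434, 438, 441, 442, 1016 → median = 373
|x − 373| sorted: 0, 1, 3, 20, 43, 46, 48, 54, 61, 65, 68, 69, 643 → MAD = 48
Robust SD ≈ 1.4826 × 48 = 71.165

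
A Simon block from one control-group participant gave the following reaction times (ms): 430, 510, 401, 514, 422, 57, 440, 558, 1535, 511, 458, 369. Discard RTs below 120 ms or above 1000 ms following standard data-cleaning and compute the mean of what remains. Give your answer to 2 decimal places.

461.30 ms

Excluded: 57, 1535
Retained (n=10): Σ = 4613
Mean = 4613/10 = 461.3000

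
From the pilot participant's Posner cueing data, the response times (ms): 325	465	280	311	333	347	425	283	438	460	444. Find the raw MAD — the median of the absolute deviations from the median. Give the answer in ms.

67 ms

Sorted: 280, 283, 311, 325, 333, 347, 425, 438, 444, 460, 465 → median = 347
|x − 347|: 22, 118, 67, 36, 14, 0, 78, 64, 91, 113, 97
Sorted deviations: 0, 14, 22, 36, 64, 67, 78, 91, 97, 113, 118 → MAD = 67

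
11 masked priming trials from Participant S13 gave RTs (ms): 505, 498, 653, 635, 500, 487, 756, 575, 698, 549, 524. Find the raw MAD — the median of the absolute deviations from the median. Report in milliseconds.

Sorted: 487, 498, 500, 505, 524, 549, 575, 635, 653, 698, 756 → median = 549
|x − 549|: 44, 51, 104, 86, 49, 62, 207, 26, 149, 0, 25
Sorted deviations: 0, 25, 26, 44, 49, 51, 62, 86, 104, 149, 207 → MAD = 51

51 ms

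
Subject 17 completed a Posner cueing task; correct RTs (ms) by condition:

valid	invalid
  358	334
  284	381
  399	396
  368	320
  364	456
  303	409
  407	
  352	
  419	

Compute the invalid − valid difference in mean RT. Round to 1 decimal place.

M(valid) = 3254/9 = 361.556
M(invalid) = 2296/6 = 382.667
Difference = 382.667 − 361.556 = 21.111 ms

21.1 ms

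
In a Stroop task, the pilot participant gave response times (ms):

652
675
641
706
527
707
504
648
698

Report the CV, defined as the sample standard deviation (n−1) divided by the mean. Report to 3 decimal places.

0.117

n = 9, Σ = 5758, M = 639.7778
Σ(x−M)² = 44907.556; s = √(44907.556/8) = 74.9229
CV = 74.9229 / 639.7778 = 0.11711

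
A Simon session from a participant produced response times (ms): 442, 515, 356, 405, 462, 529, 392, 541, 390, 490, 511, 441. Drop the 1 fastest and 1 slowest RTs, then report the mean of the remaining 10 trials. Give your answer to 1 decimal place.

457.7 ms

Sorted: 356, 390, 392, 405, 441, 442, 462, 490, 511, 515, 529, 541
Drop lowest 1 (356) and highest 1 (541)
Remaining (n=10): Σ = 4577, mean = 4577/10 = 457.700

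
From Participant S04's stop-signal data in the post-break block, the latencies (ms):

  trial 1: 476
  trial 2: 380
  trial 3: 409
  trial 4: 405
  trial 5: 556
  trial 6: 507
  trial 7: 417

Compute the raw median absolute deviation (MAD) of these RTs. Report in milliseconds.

Sorted: 380, 405, 409, 417, 476, 507, 556 → median = 417
|x − 417|: 59, 37, 8, 12, 139, 90, 0
Sorted deviations: 0, 8, 12, 37, 59, 90, 139 → MAD = 37

37 ms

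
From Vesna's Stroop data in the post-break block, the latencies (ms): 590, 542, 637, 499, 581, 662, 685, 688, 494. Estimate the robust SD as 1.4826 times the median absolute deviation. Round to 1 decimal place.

Sorted: 494, 499, 542, 581, 590, 637, 662, 685, 688 → median = 590
|x − 590| sorted: 0, 9, 47, 48, 72, 91, 95, 96, 98 → MAD = 72
Robust SD ≈ 1.4826 × 72 = 106.747

106.7 ms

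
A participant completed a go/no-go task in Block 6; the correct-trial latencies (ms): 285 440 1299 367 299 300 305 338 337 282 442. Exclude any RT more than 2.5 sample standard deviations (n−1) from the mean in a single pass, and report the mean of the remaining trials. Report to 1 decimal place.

n = 11, ΣRT = 4694, M = 426.727
Σ(x−M)² = 868984.18; s = √(868984.18/10) = 294.785
Cutoffs: 426.727 ± 2.5·294.785 → [-310.2, 1163.7]
Outside: 1299 → excluded.
Retained (n=10): Σ = 3395, mean = 3395/10 = 339.500

339.5 ms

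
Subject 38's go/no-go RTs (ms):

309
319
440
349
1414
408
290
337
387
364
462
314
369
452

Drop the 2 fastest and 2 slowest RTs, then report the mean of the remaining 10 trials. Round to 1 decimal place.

Sorted: 290, 309, 314, 319, 337, 349, 364, 369, 387, 408, 440, 452, 462, 1414
Drop lowest 2 (290, 309) and highest 2 (462, 1414)
Remaining (n=10): Σ = 3739, mean = 3739/10 = 373.900

373.9 ms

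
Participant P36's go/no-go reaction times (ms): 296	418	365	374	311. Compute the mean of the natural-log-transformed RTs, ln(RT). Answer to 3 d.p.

ln(RT): 5.6904, 6.0355, 5.8999, 5.9243, 5.7398
Σ ln(RT) = 29.2898
Mean = 29.2898/5 = 5.85796

5.858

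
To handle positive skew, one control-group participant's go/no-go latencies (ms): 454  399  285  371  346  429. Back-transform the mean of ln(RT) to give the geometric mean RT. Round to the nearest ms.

376 ms

ln(RT): 6.1181, 5.9890, 5.6525, 5.9162, 5.8464, 6.0615
Mean ln(RT) = 35.5836/6 = 5.93061
Geometric mean = exp(5.93061) = 376.38 ms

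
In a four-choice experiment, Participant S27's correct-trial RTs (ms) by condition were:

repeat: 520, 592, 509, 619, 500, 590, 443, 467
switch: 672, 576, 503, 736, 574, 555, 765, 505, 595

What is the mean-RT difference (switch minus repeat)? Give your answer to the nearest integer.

79 ms

M(repeat) = 4240/8 = 530.000
M(switch) = 5481/9 = 609.000
Difference = 609.000 − 530.000 = 79.000 ms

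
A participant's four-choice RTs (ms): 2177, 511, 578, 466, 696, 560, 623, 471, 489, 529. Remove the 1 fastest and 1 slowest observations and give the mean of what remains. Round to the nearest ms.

557 ms

Sorted: 466, 471, 489, 511, 529, 560, 578, 623, 696, 2177
Drop lowest 1 (466) and highest 1 (2177)
Remaining (n=8): Σ = 4457, mean = 4457/8 = 557.125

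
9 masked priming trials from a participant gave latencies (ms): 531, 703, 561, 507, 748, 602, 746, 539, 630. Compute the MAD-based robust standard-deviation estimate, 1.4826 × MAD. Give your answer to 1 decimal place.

Sorted: 507, 531, 539, 561, 602, 630, 703, 746, 748 → median = 602
|x − 602| sorted: 0, 28, 41, 63, 71, 95, 101, 144, 146 → MAD = 71
Robust SD ≈ 1.4826 × 71 = 105.265

105.3 ms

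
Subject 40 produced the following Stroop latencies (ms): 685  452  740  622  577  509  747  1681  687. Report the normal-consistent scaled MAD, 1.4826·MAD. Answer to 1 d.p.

Sorted: 452, 509, 577, 622, 685, 687, 740, 747, 1681 → median = 685
|x − 685| sorted: 0, 2, 55, 62, 63, 108, 176, 233, 996 → MAD = 63
Robust SD ≈ 1.4826 × 63 = 93.404

93.4 ms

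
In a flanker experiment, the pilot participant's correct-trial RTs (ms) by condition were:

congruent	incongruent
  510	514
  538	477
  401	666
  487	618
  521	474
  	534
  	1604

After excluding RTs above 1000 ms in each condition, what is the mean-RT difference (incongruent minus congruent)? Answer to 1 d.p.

55.8 ms

incongruent: exclude 1604
M(congruent) = 2457/5 = 491.400
M(incongruent) = 3283/6 = 547.167
Difference = 547.167 − 491.400 = 55.767 ms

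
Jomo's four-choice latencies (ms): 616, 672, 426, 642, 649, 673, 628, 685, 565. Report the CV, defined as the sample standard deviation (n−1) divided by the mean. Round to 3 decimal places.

0.130

n = 9, Σ = 5556, M = 617.3333
Σ(x−M)² = 51740.000; s = √(51740.000/8) = 80.4208
CV = 80.4208 / 617.3333 = 0.13027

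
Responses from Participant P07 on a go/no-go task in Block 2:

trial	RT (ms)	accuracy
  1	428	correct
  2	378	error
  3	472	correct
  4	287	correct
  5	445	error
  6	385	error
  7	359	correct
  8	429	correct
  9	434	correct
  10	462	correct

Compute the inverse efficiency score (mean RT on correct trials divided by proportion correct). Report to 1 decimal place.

Correct trials (n=7): 428, 472, 287, 359, 429, 434, 462
Mean correct RT = 2871/7 = 410.1429 ms
Proportion correct = 7/10
IES = 410.1429 / (7/10) = 585.918 ms

585.9 ms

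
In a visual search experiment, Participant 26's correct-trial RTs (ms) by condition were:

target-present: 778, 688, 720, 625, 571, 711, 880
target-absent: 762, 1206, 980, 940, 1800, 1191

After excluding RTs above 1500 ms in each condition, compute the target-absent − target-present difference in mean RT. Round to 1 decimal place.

305.4 ms

target-absent: exclude 1800
M(target-present) = 4973/7 = 710.429
M(target-absent) = 5079/5 = 1015.800
Difference = 1015.800 − 710.429 = 305.371 ms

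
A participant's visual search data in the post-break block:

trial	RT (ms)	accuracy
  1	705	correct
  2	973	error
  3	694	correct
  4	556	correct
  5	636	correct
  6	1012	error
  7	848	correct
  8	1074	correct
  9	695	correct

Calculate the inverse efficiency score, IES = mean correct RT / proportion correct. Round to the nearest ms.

Correct trials (n=7): 705, 694, 556, 636, 848, 1074, 695
Mean correct RT = 5208/7 = 744.0000 ms
Proportion correct = 7/9
IES = 744.0000 / (7/9) = 956.571 ms

957 ms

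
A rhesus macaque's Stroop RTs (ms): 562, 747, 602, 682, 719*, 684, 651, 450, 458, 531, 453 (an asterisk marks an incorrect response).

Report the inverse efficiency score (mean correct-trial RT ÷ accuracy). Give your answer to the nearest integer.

640 ms

Correct trials (n=10): 562, 747, 602, 682, 684, 651, 450, 458, 531, 453
Mean correct RT = 5820/10 = 582.0000 ms
Proportion correct = 10/11
IES = 582.0000 / (10/11) = 640.200 ms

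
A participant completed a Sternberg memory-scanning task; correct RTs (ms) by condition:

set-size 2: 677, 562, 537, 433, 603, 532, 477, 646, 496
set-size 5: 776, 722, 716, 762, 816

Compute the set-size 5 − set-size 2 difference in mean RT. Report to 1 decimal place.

207.0 ms

M(set-size 2) = 4963/9 = 551.444
M(set-size 5) = 3792/5 = 758.400
Difference = 758.400 − 551.444 = 206.956 ms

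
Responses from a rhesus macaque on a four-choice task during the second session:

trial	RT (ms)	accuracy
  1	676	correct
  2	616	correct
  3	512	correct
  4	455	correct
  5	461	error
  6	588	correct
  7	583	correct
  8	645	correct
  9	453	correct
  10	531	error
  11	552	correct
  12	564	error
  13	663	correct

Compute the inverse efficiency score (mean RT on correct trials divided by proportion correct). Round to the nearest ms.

747 ms

Correct trials (n=10): 676, 616, 512, 455, 588, 583, 645, 453, 552, 663
Mean correct RT = 5743/10 = 574.3000 ms
Proportion correct = 10/13
IES = 574.3000 / (10/13) = 746.590 ms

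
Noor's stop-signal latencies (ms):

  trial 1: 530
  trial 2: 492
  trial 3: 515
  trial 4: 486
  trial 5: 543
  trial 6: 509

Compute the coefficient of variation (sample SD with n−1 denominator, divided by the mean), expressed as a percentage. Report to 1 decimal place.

4.3%

n = 6, Σ = 3075, M = 512.5000
Σ(x−M)² = 2377.500; s = √(2377.500/5) = 21.8060
CV = 21.8060 / 512.5000 = 0.04255 = 4.255%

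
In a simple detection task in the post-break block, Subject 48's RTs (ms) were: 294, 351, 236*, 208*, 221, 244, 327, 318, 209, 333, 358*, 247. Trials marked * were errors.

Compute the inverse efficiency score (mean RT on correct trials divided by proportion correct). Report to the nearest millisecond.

Correct trials (n=9): 294, 351, 221, 244, 327, 318, 209, 333, 247
Mean correct RT = 2544/9 = 282.6667 ms
Proportion correct = 9/12
IES = 282.6667 / (9/12) = 376.889 ms

377 ms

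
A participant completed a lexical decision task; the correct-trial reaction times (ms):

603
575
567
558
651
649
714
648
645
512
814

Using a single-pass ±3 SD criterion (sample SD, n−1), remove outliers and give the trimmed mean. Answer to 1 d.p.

n = 11, ΣRT = 6936, M = 630.545
Σ(x−M)² = 69090.73; s = √(69090.73/10) = 83.121
Cutoffs: 630.545 ± 3·83.121 → [381.2, 879.9]
No RTs fall outside the cutoffs; all 11 retained. Mean = 6936/11 = 630.545

630.5 ms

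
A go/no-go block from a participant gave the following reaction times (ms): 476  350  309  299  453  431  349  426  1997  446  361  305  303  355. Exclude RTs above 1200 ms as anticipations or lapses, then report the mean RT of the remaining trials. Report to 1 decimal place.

Excluded: 1997
Retained (n=13): Σ = 4863
Mean = 4863/13 = 374.0769

374.1 ms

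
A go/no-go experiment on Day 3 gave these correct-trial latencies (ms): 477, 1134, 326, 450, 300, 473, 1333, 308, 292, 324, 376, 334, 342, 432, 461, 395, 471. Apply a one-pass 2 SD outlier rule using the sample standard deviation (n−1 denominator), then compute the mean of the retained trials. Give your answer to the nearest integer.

384 ms

n = 17, ΣRT = 8228, M = 484.000
Σ(x−M)² = 1362538.00; s = √(1362538.00/16) = 291.820
Cutoffs: 484.000 ± 2·291.820 → [-99.6, 1067.6]
Outside: 1134, 1333 → excluded.
Retained (n=15): Σ = 5761, mean = 5761/15 = 384.067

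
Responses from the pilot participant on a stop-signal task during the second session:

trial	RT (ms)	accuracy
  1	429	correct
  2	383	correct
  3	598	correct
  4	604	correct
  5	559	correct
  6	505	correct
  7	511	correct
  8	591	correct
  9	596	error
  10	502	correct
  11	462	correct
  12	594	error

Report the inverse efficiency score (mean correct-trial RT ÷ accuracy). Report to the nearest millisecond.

617 ms

Correct trials (n=10): 429, 383, 598, 604, 559, 505, 511, 591, 502, 462
Mean correct RT = 5144/10 = 514.4000 ms
Proportion correct = 10/12
IES = 514.4000 / (10/12) = 617.280 ms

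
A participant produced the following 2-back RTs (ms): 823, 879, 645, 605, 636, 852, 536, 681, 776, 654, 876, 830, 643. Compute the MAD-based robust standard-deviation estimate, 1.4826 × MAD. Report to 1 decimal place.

140.8 ms

Sorted: 536, 605, 636, 643, 645, 654, 681, 776, 823, 830, 852, 876, 879 → median = 681
|x − 681| sorted: 0, 27, 36, 38, 45, 76, 95, 142, 145, 149, 171, 195, 198 → MAD = 95
Robust SD ≈ 1.4826 × 95 = 140.847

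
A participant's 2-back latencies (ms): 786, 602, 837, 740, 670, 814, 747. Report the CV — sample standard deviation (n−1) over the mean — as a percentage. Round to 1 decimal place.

11.1%

n = 7, Σ = 5196, M = 742.2857
Σ(x−M)² = 40957.429; s = √(40957.429/6) = 82.6211
CV = 82.6211 / 742.2857 = 0.11131 = 11.131%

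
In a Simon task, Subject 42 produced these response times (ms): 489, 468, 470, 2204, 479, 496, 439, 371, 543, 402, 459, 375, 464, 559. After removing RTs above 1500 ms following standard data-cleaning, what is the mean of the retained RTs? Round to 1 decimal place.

Excluded: 2204
Retained (n=13): Σ = 6014
Mean = 6014/13 = 462.6154

462.6 ms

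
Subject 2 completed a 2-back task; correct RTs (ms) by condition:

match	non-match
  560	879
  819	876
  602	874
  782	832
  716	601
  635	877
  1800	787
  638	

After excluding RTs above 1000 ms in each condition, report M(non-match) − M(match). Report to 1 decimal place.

match: exclude 1800
M(match) = 4752/7 = 678.857
M(non-match) = 5726/7 = 818.000
Difference = 818.000 − 678.857 = 139.143 ms

139.1 ms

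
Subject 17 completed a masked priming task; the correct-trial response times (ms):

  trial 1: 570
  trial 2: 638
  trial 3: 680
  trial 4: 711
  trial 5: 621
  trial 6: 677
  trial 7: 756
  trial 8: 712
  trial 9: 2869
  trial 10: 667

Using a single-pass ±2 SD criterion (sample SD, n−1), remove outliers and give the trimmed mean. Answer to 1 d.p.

n = 10, ΣRT = 8901, M = 890.100
Σ(x−M)² = 4375584.90; s = √(4375584.90/9) = 697.263
Cutoffs: 890.100 ± 2·697.263 → [-504.4, 2284.6]
Outside: 2869 → excluded.
Retained (n=9): Σ = 6032, mean = 6032/9 = 670.222

670.2 ms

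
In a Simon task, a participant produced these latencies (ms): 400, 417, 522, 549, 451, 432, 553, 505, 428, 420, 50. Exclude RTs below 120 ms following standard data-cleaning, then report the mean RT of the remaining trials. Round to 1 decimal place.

Excluded: 50
Retained (n=10): Σ = 4677
Mean = 4677/10 = 467.7000

467.7 ms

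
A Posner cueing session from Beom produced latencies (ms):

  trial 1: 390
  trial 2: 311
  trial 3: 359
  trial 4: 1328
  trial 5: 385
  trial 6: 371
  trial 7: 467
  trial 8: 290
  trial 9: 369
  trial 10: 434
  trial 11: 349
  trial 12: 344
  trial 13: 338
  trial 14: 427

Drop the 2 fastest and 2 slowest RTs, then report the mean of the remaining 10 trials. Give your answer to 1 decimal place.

Sorted: 290, 311, 338, 344, 349, 359, 369, 371, 385, 390, 427, 434, 467, 1328
Drop lowest 2 (290, 311) and highest 2 (467, 1328)
Remaining (n=10): Σ = 3766, mean = 3766/10 = 376.600

376.6 ms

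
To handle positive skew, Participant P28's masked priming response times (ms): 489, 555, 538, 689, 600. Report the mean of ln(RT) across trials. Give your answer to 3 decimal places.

6.346

ln(RT): 6.1924, 6.3190, 6.2879, 6.5352, 6.3969
Σ ln(RT) = 31.7314
Mean = 31.7314/5 = 6.34627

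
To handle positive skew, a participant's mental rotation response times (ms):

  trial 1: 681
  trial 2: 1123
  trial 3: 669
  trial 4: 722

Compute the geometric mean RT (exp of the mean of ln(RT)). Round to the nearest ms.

ln(RT): 6.5236, 7.0238, 6.5058, 6.5820
Mean ln(RT) = 26.6351/4 = 6.65878
Geometric mean = exp(6.65878) = 779.60 ms

780 ms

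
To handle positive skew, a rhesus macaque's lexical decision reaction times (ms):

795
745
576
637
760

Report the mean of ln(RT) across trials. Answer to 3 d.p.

ln(RT): 6.6783, 6.6134, 6.3561, 6.4568, 6.6333
Σ ln(RT) = 32.7379
Mean = 32.7379/5 = 6.54758

6.548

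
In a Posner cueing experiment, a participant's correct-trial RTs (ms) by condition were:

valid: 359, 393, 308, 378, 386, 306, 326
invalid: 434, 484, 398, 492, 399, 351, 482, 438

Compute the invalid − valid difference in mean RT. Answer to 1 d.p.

83.9 ms

M(valid) = 2456/7 = 350.857
M(invalid) = 3478/8 = 434.750
Difference = 434.750 − 350.857 = 83.893 ms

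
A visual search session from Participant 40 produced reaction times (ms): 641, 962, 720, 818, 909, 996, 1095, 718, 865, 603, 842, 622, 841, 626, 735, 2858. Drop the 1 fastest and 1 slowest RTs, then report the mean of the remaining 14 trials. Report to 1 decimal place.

813.6 ms

Sorted: 603, 622, 626, 641, 718, 720, 735, 818, 841, 842, 865, 909, 962, 996, 1095, 2858
Drop lowest 1 (603) and highest 1 (2858)
Remaining (n=14): Σ = 11390, mean = 11390/14 = 813.571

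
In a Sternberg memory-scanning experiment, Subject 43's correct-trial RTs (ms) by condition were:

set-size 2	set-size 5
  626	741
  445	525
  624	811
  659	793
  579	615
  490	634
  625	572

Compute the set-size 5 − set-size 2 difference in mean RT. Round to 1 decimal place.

91.9 ms

M(set-size 2) = 4048/7 = 578.286
M(set-size 5) = 4691/7 = 670.143
Difference = 670.143 − 578.286 = 91.857 ms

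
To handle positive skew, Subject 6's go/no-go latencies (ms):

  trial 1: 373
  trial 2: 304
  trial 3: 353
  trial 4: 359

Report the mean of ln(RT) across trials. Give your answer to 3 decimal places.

ln(RT): 5.9216, 5.7170, 5.8665, 5.8833
Σ ln(RT) = 23.3884
Mean = 23.3884/4 = 5.84710

5.847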